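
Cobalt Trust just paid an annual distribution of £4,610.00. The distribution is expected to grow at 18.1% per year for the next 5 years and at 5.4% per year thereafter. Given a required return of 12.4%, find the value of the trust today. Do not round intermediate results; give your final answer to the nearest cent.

D_1 = 5444.41000
D_2 = 6429.84821
D_3 = 7593.65074
D_4 = 8968.10152
D_5 = 10591.32789
Terminal value at year 5: TV = D_5×(1+g_2)/(r−g_2) = 11163.25960/0.07 = 159475.13715
P_0 = D_1/(1+r)^1 + D_2/(1+r)^2 + D_3/(1+r)^3 + D_4/(1+r)^4 + D_5/(1+r)^5 + TV/(1+r)^5
    = 4843.78114 + 5089.41773 + 5347.51097 + 5618.69258 + 5903.62628 + 88891.74426 = 115694.77296

£115694.77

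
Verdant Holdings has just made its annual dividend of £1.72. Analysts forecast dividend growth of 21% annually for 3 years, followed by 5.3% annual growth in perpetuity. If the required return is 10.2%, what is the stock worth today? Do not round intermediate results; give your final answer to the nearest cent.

D_1 = 2.08120
D_2 = 2.51825
D_3 = 3.04708
Terminal value at year 3: TV = D_3×(1+g_2)/(r−g_2) = 3.20858/0.049 = 65.48123
P_0 = D_1/(1+r)^1 + D_2/(1+r)^2 + D_3/(1+r)^3 + TV/(1+r)^3
    = 1.88857 + 2.07365 + 2.27688 + 48.92965 = 55.16874

£55.17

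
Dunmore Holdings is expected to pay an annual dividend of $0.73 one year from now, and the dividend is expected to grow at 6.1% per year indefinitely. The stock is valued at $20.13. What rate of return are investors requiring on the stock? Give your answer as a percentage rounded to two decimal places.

P = D₁/(r − g) ⇒ r = D₁/P + g = $0.7300/$20.13 + 0.061 = 0.036264 + 0.061 = 0.097264

9.73%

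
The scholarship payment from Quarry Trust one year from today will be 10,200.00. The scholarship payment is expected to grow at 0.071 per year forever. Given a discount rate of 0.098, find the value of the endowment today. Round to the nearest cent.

377777.78

Growing perpetuity: P = D₁ / (r − g) = 10,200.0000 / (0.098 − 0.071) = 377,777.78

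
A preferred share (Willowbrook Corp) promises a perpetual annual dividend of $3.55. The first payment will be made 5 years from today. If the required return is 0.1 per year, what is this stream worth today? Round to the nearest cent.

$24.25

Value at end of year 4: C / r = $3.55 / 0.1 = $35.5000
Discount to today: PV = $35.5000 / (1 + 0.1)^4 = $35.5000 / 1.464100 = $24.25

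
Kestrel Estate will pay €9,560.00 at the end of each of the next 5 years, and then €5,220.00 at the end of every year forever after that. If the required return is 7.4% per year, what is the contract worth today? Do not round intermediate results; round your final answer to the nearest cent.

PV of 5-year annuity: €9,560.00 × [1 − (1+0.074)^−5] / 0.074 = 38781.62556
Perpetuity value at year 5: €5,220.00 / 0.074 = 70540.54054
PV of perpetuity: 70540.54054 / (1+0.074)^5 = 49364.79939
Total PV = 38781.62556 + 49364.79939 = 88146.42495

€88146.42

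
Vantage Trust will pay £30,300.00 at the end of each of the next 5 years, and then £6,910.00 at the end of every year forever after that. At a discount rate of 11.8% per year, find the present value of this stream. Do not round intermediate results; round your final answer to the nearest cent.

£143294.47

PV of 5-year annuity: £30,300.00 × [1 − (1+0.118)^−5] / 0.118 = 109768.06129
Perpetuity value at year 5: £6,910.00 / 0.118 = 58559.32203
PV of perpetuity: 58559.32203 / (1+0.118)^5 = 33526.40773
Total PV = 109768.06129 + 33526.40773 = 143294.46902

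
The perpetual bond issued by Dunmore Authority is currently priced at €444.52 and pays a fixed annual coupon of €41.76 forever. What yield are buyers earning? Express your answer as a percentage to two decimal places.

9.39%

P = C/r ⇒ r = C/P = €41.76/€444.52 = 0.093944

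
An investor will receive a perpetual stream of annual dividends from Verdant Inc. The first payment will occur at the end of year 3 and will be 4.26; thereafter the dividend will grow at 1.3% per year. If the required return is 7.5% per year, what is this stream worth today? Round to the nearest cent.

59.46

Value at end of year 2: C₁ / (r − g) = 4.26 / (0.075 − 0.013) = 68.7097
Discount to today: PV = 68.7097 / (1 + 0.075)^2 = 68.7097 / 1.155625 = 59.46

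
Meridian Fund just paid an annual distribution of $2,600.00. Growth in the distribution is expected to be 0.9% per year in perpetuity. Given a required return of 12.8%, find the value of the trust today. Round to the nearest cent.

$22045.38

D₁ = D₀ × (1 + g) = $2,600.00 × 1.009 = $2,623.4000
Growing perpetuity: P = D₁ / (r − g) = $2,623.4000 / (0.128 − 0.009) = $22,045.38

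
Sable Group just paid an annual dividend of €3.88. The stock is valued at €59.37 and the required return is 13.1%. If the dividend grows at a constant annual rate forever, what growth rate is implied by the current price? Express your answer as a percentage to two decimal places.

6.16%

P = D₀(1+g)/(r−g) ⇒ P(r−g) = D₀(1+g) ⇒ g(P+D₀) = P·r − D₀
g = (P·r − D₀)/(P + D₀) = (€59.37×0.131 − €3.88) / (€59.37 + €3.88) = 0.061620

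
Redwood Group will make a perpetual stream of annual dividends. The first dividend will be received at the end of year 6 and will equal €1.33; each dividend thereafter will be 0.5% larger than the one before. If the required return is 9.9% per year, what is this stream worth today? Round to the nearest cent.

€8.83

Value at end of year 5: C₁ / (r − g) = €1.33 / (0.099 − 0.005) = €14.1489
Discount to today: PV = €14.1489 / (1 + 0.099)^5 = €14.1489 / 1.603203 = €8.83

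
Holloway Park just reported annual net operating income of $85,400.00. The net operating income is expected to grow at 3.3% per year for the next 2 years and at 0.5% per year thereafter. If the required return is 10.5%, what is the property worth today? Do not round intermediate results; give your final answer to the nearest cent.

D_1 = 88218.20000
D_2 = 91129.40060
Terminal value at year 2: TV = D_2×(1+g_2)/(r−g_2) = 91585.04760/0.1 = 915850.47603
P_0 = D_1/(1+r)^1 + D_2/(1+r)^2 + TV/(1+r)^2
    = 79835.47511 + 74633.52560 + 750066.93232 = 904535.93303

$904535.93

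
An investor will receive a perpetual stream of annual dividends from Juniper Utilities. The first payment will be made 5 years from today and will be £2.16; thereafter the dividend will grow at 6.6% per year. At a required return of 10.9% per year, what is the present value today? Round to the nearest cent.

£33.21

Value at end of year 4: C₁ / (r − g) = £2.16 / (0.109 − 0.066) = £50.2326
Discount to today: PV = £50.2326 / (1 + 0.109)^4 = £50.2326 / 1.512607 = £33.21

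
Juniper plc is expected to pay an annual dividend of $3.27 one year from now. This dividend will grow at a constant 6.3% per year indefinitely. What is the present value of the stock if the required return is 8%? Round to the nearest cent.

Growing perpetuity: P = D₁ / (r − g) = $3.2700 / (0.08 − 0.063) = $192.35

$192.35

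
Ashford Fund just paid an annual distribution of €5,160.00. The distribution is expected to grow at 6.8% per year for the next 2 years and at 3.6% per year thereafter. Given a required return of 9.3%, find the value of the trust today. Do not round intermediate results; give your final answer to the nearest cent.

D_1 = 5510.88000
D_2 = 5885.61984
Terminal value at year 2: TV = D_2×(1+g_2)/(r−g_2) = 6097.50215/0.057 = 106973.72200
P_0 = D_1/(1+r)^1 + D_2/(1+r)^2 + TV/(1+r)^2
    = 5041.97621 + 4926.65196 + 89544.06023 = 99512.68840

€99512.69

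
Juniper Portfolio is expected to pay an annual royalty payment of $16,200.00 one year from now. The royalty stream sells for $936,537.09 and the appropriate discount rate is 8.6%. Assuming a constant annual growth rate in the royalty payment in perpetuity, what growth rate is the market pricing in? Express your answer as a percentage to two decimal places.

P = D₁/(r−g) ⇒ g = r − D₁/P = 0.086 − $16,200.00/$936,537.09 = 0.068702

6.87%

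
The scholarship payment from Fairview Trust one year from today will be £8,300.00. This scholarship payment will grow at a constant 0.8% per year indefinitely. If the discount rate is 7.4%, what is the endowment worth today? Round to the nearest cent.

£125757.58

Growing perpetuity: P = D₁ / (r − g) = £8,300.0000 / (0.074 − 0.008) = £125,757.58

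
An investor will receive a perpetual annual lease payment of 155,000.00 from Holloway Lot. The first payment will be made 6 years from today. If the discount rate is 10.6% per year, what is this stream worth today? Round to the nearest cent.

Value at end of year 5: C / r = 155,000.00 / 0.106 = 1,462,264.1509
Discount to today: PV = 1,462,264.1509 / (1 + 0.106)^5 = 1,462,264.1509 / 1.654915 = 883,588.79

883588.79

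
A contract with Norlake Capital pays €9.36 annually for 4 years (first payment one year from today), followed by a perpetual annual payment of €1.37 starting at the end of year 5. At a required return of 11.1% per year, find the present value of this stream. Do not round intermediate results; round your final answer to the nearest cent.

PV of 4-year annuity: €9.36 × [1 − (1+0.111)^−4] / 0.111 = 28.97700
Perpetuity value at year 4: €1.37 / 0.111 = 12.34234
PV of perpetuity: 12.34234 / (1+0.111)^4 = 8.10105
Total PV = 28.97700 + 8.10105 = 37.07805

€37.08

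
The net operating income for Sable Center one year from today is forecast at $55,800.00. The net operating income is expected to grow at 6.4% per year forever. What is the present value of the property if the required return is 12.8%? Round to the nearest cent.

Growing perpetuity: P = D₁ / (r − g) = $55,800.0000 / (0.128 − 0.064) = $871,875.00

$871875.00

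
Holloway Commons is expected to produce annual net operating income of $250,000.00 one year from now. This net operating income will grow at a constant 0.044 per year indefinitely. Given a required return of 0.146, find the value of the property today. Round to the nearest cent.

$2450980.39

Growing perpetuity: P = D₁ / (r − g) = $250,000.0000 / (0.146 − 0.044) = $2,450,980.39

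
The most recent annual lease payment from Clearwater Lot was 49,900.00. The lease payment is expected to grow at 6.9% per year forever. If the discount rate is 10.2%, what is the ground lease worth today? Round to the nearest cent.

D₁ = D₀ × (1 + g) = 49,900.00 × 1.069 = 53,343.1000
Growing perpetuity: P = D₁ / (r − g) = 53,343.1000 / (0.102 − 0.069) = 1,616,457.58

1616457.58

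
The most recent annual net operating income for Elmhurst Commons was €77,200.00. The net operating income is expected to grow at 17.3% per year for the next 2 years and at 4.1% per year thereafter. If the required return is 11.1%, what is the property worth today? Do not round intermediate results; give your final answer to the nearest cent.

€1447352.59

D_1 = 90555.60000
D_2 = 106221.71880
Terminal value at year 2: TV = D_2×(1+g_2)/(r−g_2) = 110576.80927/0.07 = 1579668.70387
P_0 = D_1/(1+r)^1 + D_2/(1+r)^2 + TV/(1+r)^2
    = 81508.19082 + 86056.80273 + 1279787.59485 = 1447352.58840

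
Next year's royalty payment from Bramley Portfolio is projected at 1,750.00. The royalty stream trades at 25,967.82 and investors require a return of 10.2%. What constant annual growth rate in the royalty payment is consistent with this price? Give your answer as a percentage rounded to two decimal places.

P = D₁/(r−g) ⇒ g = r − D₁/P = 0.102 − 1,750.00/25,967.82 = 0.034609

3.46%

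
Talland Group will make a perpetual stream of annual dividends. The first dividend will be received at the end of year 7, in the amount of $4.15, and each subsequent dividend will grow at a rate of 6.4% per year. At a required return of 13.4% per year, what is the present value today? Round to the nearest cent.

Value at end of year 6: C₁ / (r − g) = $4.15 / (0.134 − 0.064) = $59.2857
Discount to today: PV = $59.2857 / (1 + 0.134)^6 = $59.2857 / 2.126563 = $27.88

$27.88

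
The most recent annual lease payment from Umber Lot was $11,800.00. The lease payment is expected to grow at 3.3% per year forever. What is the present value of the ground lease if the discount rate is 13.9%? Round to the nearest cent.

$114994.34

D₁ = D₀ × (1 + g) = $11,800.00 × 1.033 = $12,189.4000
Growing perpetuity: P = D₁ / (r − g) = $12,189.4000 / (0.139 − 0.033) = $114,994.34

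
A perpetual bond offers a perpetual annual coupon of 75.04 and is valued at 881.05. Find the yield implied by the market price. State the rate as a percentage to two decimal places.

P = C/r ⇒ r = C/P = 75.04/881.05 = 0.085171

8.52%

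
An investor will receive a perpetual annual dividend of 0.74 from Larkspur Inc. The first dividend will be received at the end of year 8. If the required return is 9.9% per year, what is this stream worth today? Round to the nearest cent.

3.86

Value at end of year 7: C / r = 0.74 / 0.099 = 7.4747
Discount to today: PV = 7.4747 / (1 + 0.099)^7 = 7.4747 / 1.936350 = 3.86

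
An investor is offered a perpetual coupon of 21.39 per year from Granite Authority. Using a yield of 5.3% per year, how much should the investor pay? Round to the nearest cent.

403.58

Level perpetuity: PV = C / r = 21.39 / 0.053 = 403.58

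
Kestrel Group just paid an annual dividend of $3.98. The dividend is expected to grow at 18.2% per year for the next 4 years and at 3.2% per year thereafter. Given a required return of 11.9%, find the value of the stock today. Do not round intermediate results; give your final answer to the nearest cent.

D_1 = 4.70436
D_2 = 5.56055
D_3 = 6.57257
D_4 = 7.76878
Terminal value at year 4: TV = D_4×(1+g_2)/(r−g_2) = 8.01738/0.087 = 92.15384
P_0 = D_1/(1+r)^1 + D_2/(1+r)^2 + D_3/(1+r)^3 + D_4/(1+r)^4 + TV/(1+r)^4
    = 4.20408 + 4.44077 + 4.69078 + 4.95487 + 58.77506 = 77.06556

$77.07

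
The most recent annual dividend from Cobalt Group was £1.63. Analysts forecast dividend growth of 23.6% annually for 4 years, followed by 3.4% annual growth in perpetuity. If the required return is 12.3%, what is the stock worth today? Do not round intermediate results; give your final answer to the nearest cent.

£36.12

D_1 = 2.01468
D_2 = 2.49014
D_3 = 3.07782
D_4 = 3.80418
Terminal value at year 4: TV = D_4×(1+g_2)/(r−g_2) = 3.93353/0.089 = 44.19692
P_0 = D_1/(1+r)^1 + D_2/(1+r)^2 + D_3/(1+r)^3 + D_4/(1+r)^4 + TV/(1+r)^4
    = 1.79402 + 1.97454 + 2.17322 + 2.39190 + 27.78900 = 36.12267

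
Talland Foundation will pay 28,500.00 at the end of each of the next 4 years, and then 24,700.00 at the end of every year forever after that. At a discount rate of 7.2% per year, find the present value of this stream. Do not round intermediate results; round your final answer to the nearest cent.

PV of 4-year annuity: 28,500.00 × [1 − (1+0.072)^−4] / 0.072 = 96101.25703
Perpetuity value at year 4: 24,700.00 / 0.072 = 343055.55556
PV of perpetuity: 343055.55556 / (1+0.072)^4 = 259767.79947
Total PV = 96101.25703 + 259767.79947 = 355869.05649

355869.06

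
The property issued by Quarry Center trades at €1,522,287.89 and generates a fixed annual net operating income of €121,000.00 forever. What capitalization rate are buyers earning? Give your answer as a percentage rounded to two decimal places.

7.95%

P = C/r ⇒ r = C/P = €121,000.00/€1,522,287.89 = 0.079486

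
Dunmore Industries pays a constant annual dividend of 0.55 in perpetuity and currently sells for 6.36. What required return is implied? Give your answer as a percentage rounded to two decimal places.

8.65%

P = C/r ⇒ r = C/P = 0.55/6.36 = 0.086478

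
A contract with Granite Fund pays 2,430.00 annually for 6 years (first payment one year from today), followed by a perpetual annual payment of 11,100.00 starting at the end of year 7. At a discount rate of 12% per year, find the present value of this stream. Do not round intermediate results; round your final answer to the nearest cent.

PV of 6-year annuity: 2,430.00 × [1 − (1+0.12)^−6] / 0.12 = 9990.71980
Perpetuity value at year 6: 11,100.00 / 0.12 = 92500.00000
PV of perpetuity: 92500.00000 / (1+0.12)^6 = 46863.37871
Total PV = 9990.71980 + 46863.37871 = 56854.09851

56854.10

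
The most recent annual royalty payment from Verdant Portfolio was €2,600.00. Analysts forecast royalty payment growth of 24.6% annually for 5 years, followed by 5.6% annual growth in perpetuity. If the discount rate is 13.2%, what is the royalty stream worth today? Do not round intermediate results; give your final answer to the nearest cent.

€75865.33

D_1 = 3239.60000
D_2 = 4036.54160
D_3 = 5029.53083
D_4 = 6266.79542
D_5 = 7808.42709
Terminal value at year 5: TV = D_5×(1+g_2)/(r−g_2) = 8245.69901/0.076 = 108496.03959
P_0 = D_1/(1+r)^1 + D_2/(1+r)^2 + D_3/(1+r)^3 + D_4/(1+r)^4 + D_5/(1+r)^5 + TV/(1+r)^5
    = 2861.83746 + 3150.04370 + 3467.27425 + 3816.45205 + 4200.79439 + 58368.93258 = 75865.33443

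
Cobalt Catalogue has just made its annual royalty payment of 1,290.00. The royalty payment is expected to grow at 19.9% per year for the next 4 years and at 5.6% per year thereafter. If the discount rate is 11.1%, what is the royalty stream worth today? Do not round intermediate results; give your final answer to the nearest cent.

39863.82

D_1 = 1546.71000
D_2 = 1854.50529
D_3 = 2223.55184
D_4 = 2666.03866
Terminal value at year 4: TV = D_4×(1+g_2)/(r−g_2) = 2815.33682/0.055 = 51187.94226
P_0 = D_1/(1+r)^1 + D_2/(1+r)^2 + D_3/(1+r)^3 + D_4/(1+r)^4 + TV/(1+r)^4
    = 1392.17822 + 1502.44976 + 1621.45568 + 1749.88781 + 33597.84604 = 39863.81751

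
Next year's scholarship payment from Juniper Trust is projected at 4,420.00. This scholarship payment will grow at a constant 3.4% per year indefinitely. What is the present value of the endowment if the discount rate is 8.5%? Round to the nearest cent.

Growing perpetuity: P = D₁ / (r − g) = 4,420.0000 / (0.085 − 0.034) = 86,666.67

86666.67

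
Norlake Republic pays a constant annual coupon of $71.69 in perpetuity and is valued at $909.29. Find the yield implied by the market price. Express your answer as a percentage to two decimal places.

P = C/r ⇒ r = C/P = $71.69/$909.29 = 0.078842

7.88%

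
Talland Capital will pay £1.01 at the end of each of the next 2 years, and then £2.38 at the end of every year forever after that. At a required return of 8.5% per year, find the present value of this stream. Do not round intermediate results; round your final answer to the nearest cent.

£25.57

PV of 2-year annuity: £1.01 × [1 − (1+0.085)^−2] / 0.085 = 1.78883
Perpetuity value at year 2: £2.38 / 0.085 = 28.00000
PV of perpetuity: 28.00000 / (1+0.085)^2 = 23.78475
Total PV = 1.78883 + 23.78475 = 25.57357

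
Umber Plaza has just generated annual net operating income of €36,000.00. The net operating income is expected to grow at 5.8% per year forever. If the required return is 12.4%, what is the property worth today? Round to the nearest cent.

D₁ = D₀ × (1 + g) = €36,000.00 × 1.058 = €38,088.0000
Growing perpetuity: P = D₁ / (r − g) = €38,088.0000 / (0.124 − 0.058) = €577,090.91

€577090.91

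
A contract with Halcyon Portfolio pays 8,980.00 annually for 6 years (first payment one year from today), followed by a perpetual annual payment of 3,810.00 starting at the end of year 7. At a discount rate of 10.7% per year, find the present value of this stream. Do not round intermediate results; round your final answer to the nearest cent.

PV of 6-year annuity: 8,980.00 × [1 − (1+0.107)^−6] / 0.107 = 38320.82446
Perpetuity value at year 6: 3,810.00 / 0.107 = 35607.47664
PV of perpetuity: 35607.47664 / (1+0.107)^6 = 19348.86403
Total PV = 38320.82446 + 19348.86403 = 57669.68849

57669.69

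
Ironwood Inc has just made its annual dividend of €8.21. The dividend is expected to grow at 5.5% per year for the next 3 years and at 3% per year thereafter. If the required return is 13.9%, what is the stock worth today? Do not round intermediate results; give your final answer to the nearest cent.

€82.82

D_1 = 8.66155
D_2 = 9.13794
D_3 = 9.64052
Terminal value at year 3: TV = D_3×(1+g_2)/(r−g_2) = 9.92974/0.109 = 91.09851
P_0 = D_1/(1+r)^1 + D_2/(1+r)^2 + D_3/(1+r)^3 + TV/(1+r)^3
    = 7.60452 + 7.04370 + 6.52423 + 61.65100 = 82.82344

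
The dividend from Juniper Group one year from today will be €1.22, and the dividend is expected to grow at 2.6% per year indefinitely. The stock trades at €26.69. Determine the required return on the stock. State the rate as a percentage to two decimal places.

7.17%

P = D₁/(r − g) ⇒ r = D₁/P + g = €1.2200/€26.69 + 0.026 = 0.045710 + 0.026 = 0.071710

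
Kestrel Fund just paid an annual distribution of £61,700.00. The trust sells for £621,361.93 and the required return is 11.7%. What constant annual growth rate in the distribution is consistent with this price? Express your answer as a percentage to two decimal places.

P = D₀(1+g)/(r−g) ⇒ P(r−g) = D₀(1+g) ⇒ g(P+D₀) = P·r − D₀
g = (P·r − D₀)/(P + D₀) = (£621,361.93×0.117 − £61,700.00) / (£621,361.93 + £61,700.00) = 0.016103

1.61%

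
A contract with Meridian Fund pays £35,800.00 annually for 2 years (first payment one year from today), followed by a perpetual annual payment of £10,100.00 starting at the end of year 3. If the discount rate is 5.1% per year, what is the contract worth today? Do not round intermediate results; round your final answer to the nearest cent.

£245758.44

PV of 2-year annuity: £35,800.00 × [1 − (1+0.051)^−2] / 0.051 = 66472.69014
Perpetuity value at year 2: £10,100.00 / 0.051 = 198039.21569
PV of perpetuity: 198039.21569 / (1+0.051)^2 = 179285.74724
Total PV = 66472.69014 + 179285.74724 = 245758.43738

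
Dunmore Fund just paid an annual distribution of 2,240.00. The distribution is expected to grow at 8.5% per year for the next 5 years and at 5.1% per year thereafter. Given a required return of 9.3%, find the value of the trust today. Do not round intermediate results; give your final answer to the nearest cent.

64988.24

D_1 = 2430.40000
D_2 = 2636.98400
D_3 = 2861.12764
D_4 = 3104.32349
D_5 = 3368.19099
Terminal value at year 5: TV = D_5×(1+g_2)/(r−g_2) = 3539.96873/0.042 = 84284.96967
P_0 = D_1/(1+r)^1 + D_2/(1+r)^2 + D_3/(1+r)^3 + D_4/(1+r)^4 + D_5/(1+r)^5 + TV/(1+r)^5
    = 2223.60476 + 2207.32952 + 2191.17340 + 2175.13553 + 2159.21505 + 54031.78624 = 64988.24450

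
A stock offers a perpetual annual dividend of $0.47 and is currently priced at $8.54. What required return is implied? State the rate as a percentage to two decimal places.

5.50%

P = C/r ⇒ r = C/P = $0.47/$8.54 = 0.055035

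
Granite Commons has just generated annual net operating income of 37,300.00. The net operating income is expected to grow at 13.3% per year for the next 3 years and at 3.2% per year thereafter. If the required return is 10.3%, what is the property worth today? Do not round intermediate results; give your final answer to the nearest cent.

705713.83

D_1 = 42260.90000
D_2 = 47881.59970
D_3 = 54249.85246
Terminal value at year 3: TV = D_3×(1+g_2)/(r−g_2) = 55985.84774/0.071 = 788533.06674
P_0 = D_1/(1+r)^1 + D_2/(1+r)^2 + D_3/(1+r)^3 + TV/(1+r)^3
    = 38314.50589 + 39356.60487 + 40427.04744 + 587615.67542 = 705713.83363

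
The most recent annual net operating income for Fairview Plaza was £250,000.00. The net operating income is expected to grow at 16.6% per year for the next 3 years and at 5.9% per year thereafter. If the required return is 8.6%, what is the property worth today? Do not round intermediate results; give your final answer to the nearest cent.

D_1 = 291500.00000
D_2 = 339889.00000
D_3 = 396310.57400
Terminal value at year 3: TV = D_3×(1+g_2)/(r−g_2) = 419692.89787/0.027 = 15544181.40244
P_0 = D_1/(1+r)^1 + D_2/(1+r)^2 + D_3/(1+r)^3 + TV/(1+r)^3
    = 268416.20626 + 288189.03914 + 309418.43428 + 12136078.58911 = 13002102.26879

£13002102.27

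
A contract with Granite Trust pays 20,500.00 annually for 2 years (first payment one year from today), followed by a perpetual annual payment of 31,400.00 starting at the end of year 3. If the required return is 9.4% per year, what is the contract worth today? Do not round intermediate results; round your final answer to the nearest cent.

PV of 2-year annuity: 20,500.00 × [1 − (1+0.094)^−2] / 0.094 = 35867.06951
Perpetuity value at year 2: 31,400.00 / 0.094 = 334042.55319
PV of perpetuity: 334042.55319 / (1+0.094)^2 = 279104.70039
Total PV = 35867.06951 + 279104.70039 = 314971.76989

314971.77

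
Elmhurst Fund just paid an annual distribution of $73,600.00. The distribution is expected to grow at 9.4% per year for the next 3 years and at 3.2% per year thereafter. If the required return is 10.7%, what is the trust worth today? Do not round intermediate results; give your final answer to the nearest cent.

D_1 = 80518.40000
D_2 = 88087.12960
D_3 = 96367.31978
Terminal value at year 3: TV = D_3×(1+g_2)/(r−g_2) = 99451.07402/0.075 = 1326014.32021
P_0 = D_1/(1+r)^1 + D_2/(1+r)^2 + D_3/(1+r)^3 + TV/(1+r)^3
    = 72735.68202 + 71881.51412 + 71037.37710 + 977474.30890 = 1193128.88215

$1193128.88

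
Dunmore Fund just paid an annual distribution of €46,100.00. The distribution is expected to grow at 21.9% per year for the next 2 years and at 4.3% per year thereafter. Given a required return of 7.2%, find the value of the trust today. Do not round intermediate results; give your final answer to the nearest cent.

D_1 = 56195.90000
D_2 = 68502.80210
Terminal value at year 2: TV = D_2×(1+g_2)/(r−g_2) = 71448.42259/0.029 = 2463738.71001
P_0 = D_1/(1+r)^1 + D_2/(1+r)^2 + TV/(1+r)^2
    = 52421.54851 + 59609.95115 + 2143902.72577 = 2255934.22542

€2255934.23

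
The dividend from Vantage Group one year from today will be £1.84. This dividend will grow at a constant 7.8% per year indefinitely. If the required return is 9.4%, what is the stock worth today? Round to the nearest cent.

£115.00

Growing perpetuity: P = D₁ / (r − g) = £1.8400 / (0.094 − 0.078) = £115.00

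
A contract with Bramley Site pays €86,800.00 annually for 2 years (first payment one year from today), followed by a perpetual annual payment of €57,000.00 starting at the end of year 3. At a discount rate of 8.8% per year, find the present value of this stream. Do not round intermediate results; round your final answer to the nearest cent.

€700291.34

PV of 2-year annuity: €86,800.00 × [1 − (1+0.088)^−2] / 0.088 = 153106.07699
Perpetuity value at year 2: €57,000.00 / 0.088 = 647727.27273
PV of perpetuity: 647727.27273 / (1+0.088)^2 = 547185.26364
Total PV = 153106.07699 + 547185.26364 = 700291.34063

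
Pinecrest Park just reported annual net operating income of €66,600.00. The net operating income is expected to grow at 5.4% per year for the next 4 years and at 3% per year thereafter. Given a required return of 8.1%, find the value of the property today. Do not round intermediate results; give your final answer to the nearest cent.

D_1 = 70196.40000
D_2 = 73987.00560
D_3 = 77982.30390
D_4 = 82193.34831
Terminal value at year 4: TV = D_4×(1+g_2)/(r−g_2) = 84659.14876/0.051 = 1659983.30907
P_0 = D_1/(1+r)^1 + D_2/(1+r)^2 + D_3/(1+r)^3 + D_4/(1+r)^4 + TV/(1+r)^4
    = 64936.54024 + 63314.62850 + 61733.22705 + 60191.32406 + 1215628.70169 = 1465804.42155

€1465804.42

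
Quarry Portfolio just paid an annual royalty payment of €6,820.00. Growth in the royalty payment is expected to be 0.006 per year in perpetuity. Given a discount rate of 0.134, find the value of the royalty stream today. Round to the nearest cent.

D₁ = D₀ × (1 + g) = €6,820.00 × 1.006 = €6,860.9200
Growing perpetuity: P = D₁ / (r − g) = €6,860.9200 / (0.134 − 0.006) = €53,600.94

€53600.94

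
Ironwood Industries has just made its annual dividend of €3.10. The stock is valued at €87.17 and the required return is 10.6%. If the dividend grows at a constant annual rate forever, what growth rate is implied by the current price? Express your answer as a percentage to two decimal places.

6.80%

P = D₀(1+g)/(r−g) ⇒ P(r−g) = D₀(1+g) ⇒ g(P+D₀) = P·r − D₀
g = (P·r − D₀)/(P + D₀) = (€87.17×0.106 − €3.10) / (€87.17 + €3.10) = 0.068018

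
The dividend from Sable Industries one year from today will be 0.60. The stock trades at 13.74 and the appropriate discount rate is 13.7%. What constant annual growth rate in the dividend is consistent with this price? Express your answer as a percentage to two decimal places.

P = D₁/(r−g) ⇒ g = r − D₁/P = 0.137 − 0.60/13.74 = 0.093332

9.33%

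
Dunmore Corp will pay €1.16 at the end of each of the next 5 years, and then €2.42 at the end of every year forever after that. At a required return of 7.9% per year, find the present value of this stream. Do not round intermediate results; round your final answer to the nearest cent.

€25.59

PV of 5-year annuity: €1.16 × [1 − (1+0.079)^−5] / 0.079 = 4.64378
Perpetuity value at year 5: €2.42 / 0.079 = 30.63291
PV of perpetuity: 30.63291 / (1+0.079)^5 = 20.94503
Total PV = 4.64378 + 20.94503 = 25.58881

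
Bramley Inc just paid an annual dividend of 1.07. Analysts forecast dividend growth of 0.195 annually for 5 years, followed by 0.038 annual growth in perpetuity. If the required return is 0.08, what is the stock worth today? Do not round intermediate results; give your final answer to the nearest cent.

51.18

D_1 = 1.27865
D_2 = 1.52799
D_3 = 1.82594
D_4 = 2.18200
D_5 = 2.60749
Terminal value at year 5: TV = D_5×(1+g_2)/(r−g_2) = 2.70658/0.042 = 64.44235
P_0 = D_1/(1+r)^1 + D_2/(1+r)^2 + D_3/(1+r)^3 + D_4/(1+r)^4 + D_5/(1+r)^5 + TV/(1+r)^5
    = 1.18394 + 1.31000 + 1.44949 + 1.60384 + 1.77462 + 43.85838 = 51.18027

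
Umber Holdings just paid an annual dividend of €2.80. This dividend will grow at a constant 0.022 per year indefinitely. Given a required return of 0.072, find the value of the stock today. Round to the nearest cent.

€57.23

D₁ = D₀ × (1 + g) = €2.80 × 1.022 = €2.8616
Growing perpetuity: P = D₁ / (r − g) = €2.8616 / (0.072 − 0.022) = €57.23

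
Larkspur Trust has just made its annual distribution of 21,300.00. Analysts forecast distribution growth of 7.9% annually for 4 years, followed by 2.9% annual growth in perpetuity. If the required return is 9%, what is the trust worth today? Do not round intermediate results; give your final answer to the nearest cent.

428092.57

D_1 = 22982.70000
D_2 = 24798.33330
D_3 = 26757.40163
D_4 = 28871.23636
Terminal value at year 4: TV = D_4×(1+g_2)/(r−g_2) = 29708.50221/0.061 = 487024.62646
P_0 = D_1/(1+r)^1 + D_2/(1+r)^2 + D_3/(1+r)^3 + D_4/(1+r)^4 + TV/(1+r)^4
    = 21085.04587 + 20872.26100 + 20661.62351 + 20453.11171 + 345020.52379 = 428092.56589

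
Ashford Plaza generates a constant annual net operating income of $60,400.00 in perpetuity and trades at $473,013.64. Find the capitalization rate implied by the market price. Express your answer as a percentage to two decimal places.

12.77%

P = C/r ⇒ r = C/P = $60,400.00/$473,013.64 = 0.127692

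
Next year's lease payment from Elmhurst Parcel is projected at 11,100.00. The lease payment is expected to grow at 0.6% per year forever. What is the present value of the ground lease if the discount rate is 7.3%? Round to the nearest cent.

165671.64

Growing perpetuity: P = D₁ / (r − g) = 11,100.0000 / (0.073 − 0.006) = 165,671.64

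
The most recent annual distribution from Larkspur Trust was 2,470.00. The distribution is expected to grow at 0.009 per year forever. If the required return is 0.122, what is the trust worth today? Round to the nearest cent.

D₁ = D₀ × (1 + g) = 2,470.00 × 1.009 = 2,492.2300
Growing perpetuity: P = D₁ / (r − g) = 2,492.2300 / (0.122 − 0.009) = 22,055.13

22055.13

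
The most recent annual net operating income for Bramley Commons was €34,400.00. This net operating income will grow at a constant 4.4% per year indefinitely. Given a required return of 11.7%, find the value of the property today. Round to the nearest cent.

D₁ = D₀ × (1 + g) = €34,400.00 × 1.044 = €35,913.6000
Growing perpetuity: P = D₁ / (r − g) = €35,913.6000 / (0.117 − 0.044) = €491,967.12

€491967.12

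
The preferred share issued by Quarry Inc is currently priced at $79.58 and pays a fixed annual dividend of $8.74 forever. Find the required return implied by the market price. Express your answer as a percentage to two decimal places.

10.98%

P = C/r ⇒ r = C/P = $8.74/$79.58 = 0.109827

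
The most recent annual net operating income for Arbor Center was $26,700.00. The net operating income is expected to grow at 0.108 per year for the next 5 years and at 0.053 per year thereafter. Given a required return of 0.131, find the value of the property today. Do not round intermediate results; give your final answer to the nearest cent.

D_1 = 29583.60000
D_2 = 32778.62880
D_3 = 36318.72071
D_4 = 40241.14255
D_5 = 44587.18594
Terminal value at year 5: TV = D_5×(1+g_2)/(r−g_2) = 46950.30680/0.078 = 601927.01022
P_0 = D_1/(1+r)^1 + D_2/(1+r)^2 + D_3/(1+r)^3 + D_4/(1+r)^4 + D_5/(1+r)^5 + TV/(1+r)^5
    = 26157.02918 + 25625.10020 + 25103.98853 + 24593.47417 + 24093.34163 + 325260.11199 = 450833.04570

$450833.05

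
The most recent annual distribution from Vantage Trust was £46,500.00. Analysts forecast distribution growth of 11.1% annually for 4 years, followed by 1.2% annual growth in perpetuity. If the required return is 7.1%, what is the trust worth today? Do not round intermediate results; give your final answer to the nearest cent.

£1127619.02

D_1 = 51661.50000
D_2 = 57395.92650
D_3 = 63766.87434
D_4 = 70844.99739
Terminal value at year 4: TV = D_4×(1+g_2)/(r−g_2) = 71695.13736/0.059 = 1215171.81970
P_0 = D_1/(1+r)^1 + D_2/(1+r)^2 + D_3/(1+r)^3 + D_4/(1+r)^4 + TV/(1+r)^4
    = 48236.69468 + 50038.25190 + 51907.09418 + 53845.73448 + 923591.24230 = 1127619.01754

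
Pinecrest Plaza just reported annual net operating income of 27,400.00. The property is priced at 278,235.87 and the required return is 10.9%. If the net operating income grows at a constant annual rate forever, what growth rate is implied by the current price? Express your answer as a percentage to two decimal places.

0.96%

P = D₀(1+g)/(r−g) ⇒ P(r−g) = D₀(1+g) ⇒ g(P+D₀) = P·r − D₀
g = (P·r − D₀)/(P + D₀) = (278,235.87×0.109 − 27,400.00) / (278,235.87 + 27,400.00) = 0.009579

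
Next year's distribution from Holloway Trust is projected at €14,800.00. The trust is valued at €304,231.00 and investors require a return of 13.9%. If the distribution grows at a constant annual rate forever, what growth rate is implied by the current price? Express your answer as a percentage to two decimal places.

9.04%

P = D₁/(r−g) ⇒ g = r − D₁/P = 0.139 − €14,800.00/€304,231.00 = 0.090353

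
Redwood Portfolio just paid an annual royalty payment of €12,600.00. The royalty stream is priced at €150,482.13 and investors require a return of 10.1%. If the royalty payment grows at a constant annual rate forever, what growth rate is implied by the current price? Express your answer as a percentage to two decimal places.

P = D₀(1+g)/(r−g) ⇒ P(r−g) = D₀(1+g) ⇒ g(P+D₀) = P·r − D₀
g = (P·r − D₀)/(P + D₀) = (€150,482.13×0.101 − €12,600.00) / (€150,482.13 + €12,600.00) = 0.015935

1.59%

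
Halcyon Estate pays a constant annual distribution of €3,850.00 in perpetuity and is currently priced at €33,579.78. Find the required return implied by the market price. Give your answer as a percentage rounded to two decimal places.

P = C/r ⇒ r = C/P = €3,850.00/€33,579.78 = 0.114652

11.47%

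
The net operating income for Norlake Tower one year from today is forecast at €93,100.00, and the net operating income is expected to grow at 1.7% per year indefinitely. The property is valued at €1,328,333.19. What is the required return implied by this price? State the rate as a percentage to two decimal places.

8.71%

P = D₁/(r − g) ⇒ r = D₁/P + g = €93,100.0000/€1,328,333.19 + 0.017 = 0.070088 + 0.017 = 0.087088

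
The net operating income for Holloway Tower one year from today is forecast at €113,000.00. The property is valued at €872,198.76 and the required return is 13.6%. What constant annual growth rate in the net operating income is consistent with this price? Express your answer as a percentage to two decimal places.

P = D₁/(r−g) ⇒ g = r − D₁/P = 0.136 − €113,000.00/€872,198.76 = 0.006442

0.64%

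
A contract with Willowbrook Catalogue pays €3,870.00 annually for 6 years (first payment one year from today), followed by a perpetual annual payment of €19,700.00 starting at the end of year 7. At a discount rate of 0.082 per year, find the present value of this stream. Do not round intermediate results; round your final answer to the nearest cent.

€167505.61

PV of 6-year annuity: €3,870.00 × [1 − (1+0.082)^−6] / 0.082 = 17782.51306
Perpetuity value at year 6: €19,700.00 / 0.082 = 240243.90244
PV of perpetuity: 240243.90244 / (1+0.082)^6 = 149723.09952
Total PV = 17782.51306 + 149723.09952 = 167505.61258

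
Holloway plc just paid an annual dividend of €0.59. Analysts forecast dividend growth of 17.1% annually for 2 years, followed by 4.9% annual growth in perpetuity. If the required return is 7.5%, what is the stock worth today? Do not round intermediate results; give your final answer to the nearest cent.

€29.59

D_1 = 0.69089
D_2 = 0.80903
Terminal value at year 2: TV = D_2×(1+g_2)/(r−g_2) = 0.84867/0.026 = 32.64134
P_0 = D_1/(1+r)^1 + D_2/(1+r)^2 + TV/(1+r)^2
    = 0.64269 + 0.70008 + 28.24561 = 29.58838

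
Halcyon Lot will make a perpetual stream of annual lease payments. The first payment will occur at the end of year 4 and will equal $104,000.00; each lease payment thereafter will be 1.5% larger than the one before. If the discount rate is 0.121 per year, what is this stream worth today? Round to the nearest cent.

$696483.19

Value at end of year 3: C₁ / (r − g) = $104,000.00 / (0.121 − 0.015) = $981,132.0755
Discount to today: PV = $981,132.0755 / (1 + 0.121)^3 = $981,132.0755 / 1.408695 = $696,483.19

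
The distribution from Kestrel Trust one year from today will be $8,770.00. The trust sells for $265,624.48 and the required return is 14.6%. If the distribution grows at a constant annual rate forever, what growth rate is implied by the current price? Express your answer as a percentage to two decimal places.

11.30%

P = D₁/(r−g) ⇒ g = r − D₁/P = 0.146 − $8,770.00/$265,624.48 = 0.112983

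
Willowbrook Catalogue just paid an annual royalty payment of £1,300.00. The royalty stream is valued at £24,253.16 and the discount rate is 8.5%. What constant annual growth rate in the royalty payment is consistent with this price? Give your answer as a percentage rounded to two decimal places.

P = D₀(1+g)/(r−g) ⇒ P(r−g) = D₀(1+g) ⇒ g(P+D₀) = P·r − D₀
g = (P·r − D₀)/(P + D₀) = (£24,253.16×0.085 − £1,300.00) / (£24,253.16 + £1,300.00) = 0.029801

2.98%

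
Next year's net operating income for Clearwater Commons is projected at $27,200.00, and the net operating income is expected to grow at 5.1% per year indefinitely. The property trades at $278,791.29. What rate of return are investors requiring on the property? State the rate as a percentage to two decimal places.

14.86%

P = D₁/(r − g) ⇒ r = D₁/P + g = $27,200.0000/$278,791.29 + 0.051 = 0.097564 + 0.051 = 0.148564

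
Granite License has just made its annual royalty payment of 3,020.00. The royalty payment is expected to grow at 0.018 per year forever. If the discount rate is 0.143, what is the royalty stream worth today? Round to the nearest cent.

D₁ = D₀ × (1 + g) = 3,020.00 × 1.018 = 3,074.3600
Growing perpetuity: P = D₁ / (r − g) = 3,074.3600 / (0.143 − 0.018) = 24,594.88

24594.88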